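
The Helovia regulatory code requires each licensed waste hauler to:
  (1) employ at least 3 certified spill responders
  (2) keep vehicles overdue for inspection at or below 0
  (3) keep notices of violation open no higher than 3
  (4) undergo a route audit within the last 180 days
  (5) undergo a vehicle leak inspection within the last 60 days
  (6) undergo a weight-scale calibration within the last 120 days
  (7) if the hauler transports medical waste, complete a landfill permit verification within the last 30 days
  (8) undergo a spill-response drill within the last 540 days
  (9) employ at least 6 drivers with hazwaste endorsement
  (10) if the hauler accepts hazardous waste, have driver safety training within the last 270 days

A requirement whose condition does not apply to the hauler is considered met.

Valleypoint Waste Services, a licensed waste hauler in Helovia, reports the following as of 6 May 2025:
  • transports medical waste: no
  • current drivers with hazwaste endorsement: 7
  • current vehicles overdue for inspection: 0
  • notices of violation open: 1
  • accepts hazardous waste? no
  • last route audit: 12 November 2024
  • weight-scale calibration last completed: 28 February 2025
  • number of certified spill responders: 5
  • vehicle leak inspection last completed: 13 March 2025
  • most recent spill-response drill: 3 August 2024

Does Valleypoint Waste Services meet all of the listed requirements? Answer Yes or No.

Yes

1. certified spill responders 5 ≥ 3 → met
2. vehicles overdue for inspection 0 ≤ 0 → met
3. notices of violation open 1 ≤ 3 → met
4. route audit 175 days ago vs limit 180 → met
5. vehicle leak inspection 54 days ago vs limit 60 → met
6. weight-scale calibration 67 days ago vs limit 120 → met
7. condition 'transports medical waste' does not hold → requirement n/a → met
8. spill-response drill 276 days ago vs limit 540 → met
9. drivers with hazwaste endorsement 7 ≥ 6 → met
10. condition 'accepts hazardous waste' does not hold → requirement n/a → met
All met.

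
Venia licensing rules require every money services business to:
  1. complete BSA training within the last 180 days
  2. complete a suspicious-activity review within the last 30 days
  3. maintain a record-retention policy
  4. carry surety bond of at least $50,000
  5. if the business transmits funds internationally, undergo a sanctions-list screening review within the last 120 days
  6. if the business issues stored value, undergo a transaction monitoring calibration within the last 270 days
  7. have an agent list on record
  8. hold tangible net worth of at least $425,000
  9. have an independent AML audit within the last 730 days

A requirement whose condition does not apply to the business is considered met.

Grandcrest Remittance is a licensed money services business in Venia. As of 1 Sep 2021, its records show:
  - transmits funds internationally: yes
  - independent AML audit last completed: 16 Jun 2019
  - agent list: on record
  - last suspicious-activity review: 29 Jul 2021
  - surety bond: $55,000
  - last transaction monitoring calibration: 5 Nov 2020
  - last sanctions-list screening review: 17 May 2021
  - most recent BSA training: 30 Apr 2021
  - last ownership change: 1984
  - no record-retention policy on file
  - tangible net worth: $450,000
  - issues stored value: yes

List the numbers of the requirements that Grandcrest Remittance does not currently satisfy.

1. BSA training 124 days ago vs limit 180 → met
2. suspicious-activity review 34 days ago vs limit 30 → not met
3. record-retention policy absent → not met
4. surety bond $55,000 ≥ $50,000 → met
5. condition 'transmits funds internationally' holds; sanctions-list screening review 107 days ago vs limit 120 → met
6. condition 'issues stored value' holds; transaction monitoring calibration 300 days ago vs limit 270 → not met
7. agent list present → met
8. tangible net worth $450,000 ≥ $425,000 → met
9. independent AML audit 808 days ago vs limit 730 → not met
Not met: 2, 3, 6, 9

2, 3, 6, 9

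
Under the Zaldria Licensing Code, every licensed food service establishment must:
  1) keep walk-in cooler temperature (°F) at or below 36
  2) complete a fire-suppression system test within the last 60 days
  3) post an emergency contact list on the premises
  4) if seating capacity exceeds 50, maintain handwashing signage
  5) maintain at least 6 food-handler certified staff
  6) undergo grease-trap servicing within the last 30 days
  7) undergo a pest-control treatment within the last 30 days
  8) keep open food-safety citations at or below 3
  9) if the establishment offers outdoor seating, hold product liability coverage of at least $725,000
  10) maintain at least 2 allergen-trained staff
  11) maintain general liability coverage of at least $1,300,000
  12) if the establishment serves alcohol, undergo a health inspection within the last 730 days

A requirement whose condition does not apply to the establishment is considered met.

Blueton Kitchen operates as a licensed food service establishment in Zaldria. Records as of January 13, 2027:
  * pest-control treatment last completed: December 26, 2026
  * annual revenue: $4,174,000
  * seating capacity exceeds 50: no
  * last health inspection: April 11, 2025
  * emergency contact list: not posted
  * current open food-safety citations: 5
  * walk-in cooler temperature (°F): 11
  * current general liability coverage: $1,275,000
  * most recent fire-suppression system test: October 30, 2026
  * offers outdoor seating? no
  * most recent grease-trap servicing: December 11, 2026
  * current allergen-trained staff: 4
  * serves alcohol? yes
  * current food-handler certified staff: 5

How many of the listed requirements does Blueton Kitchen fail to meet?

6

1. walk-in cooler temperature (°F) 11 ≤ 36 → met
2. fire-suppression system test 75 days ago vs limit 60 → not met
3. emergency contact list absent → not met
4. condition 'seating capacity exceeds 50' does not hold → requirement n/a → met
5. food-handler certified staff 5 < 6 → not met
6. grease-trap servicing 33 days ago vs limit 30 → not met
7. pest-control treatment 18 days ago vs limit 30 → met
8. open food-safety citations 5 > 3 → not met
9. condition 'offers outdoor seating' does not hold → requirement n/a → met
10. allergen-trained staff 4 ≥ 2 → met
11. general liability coverage $1,275,000 < $1,300,000 → not met
12. condition 'serves alcohol' holds; health inspection 642 days ago vs limit 730 → met
Not met: 6 of 12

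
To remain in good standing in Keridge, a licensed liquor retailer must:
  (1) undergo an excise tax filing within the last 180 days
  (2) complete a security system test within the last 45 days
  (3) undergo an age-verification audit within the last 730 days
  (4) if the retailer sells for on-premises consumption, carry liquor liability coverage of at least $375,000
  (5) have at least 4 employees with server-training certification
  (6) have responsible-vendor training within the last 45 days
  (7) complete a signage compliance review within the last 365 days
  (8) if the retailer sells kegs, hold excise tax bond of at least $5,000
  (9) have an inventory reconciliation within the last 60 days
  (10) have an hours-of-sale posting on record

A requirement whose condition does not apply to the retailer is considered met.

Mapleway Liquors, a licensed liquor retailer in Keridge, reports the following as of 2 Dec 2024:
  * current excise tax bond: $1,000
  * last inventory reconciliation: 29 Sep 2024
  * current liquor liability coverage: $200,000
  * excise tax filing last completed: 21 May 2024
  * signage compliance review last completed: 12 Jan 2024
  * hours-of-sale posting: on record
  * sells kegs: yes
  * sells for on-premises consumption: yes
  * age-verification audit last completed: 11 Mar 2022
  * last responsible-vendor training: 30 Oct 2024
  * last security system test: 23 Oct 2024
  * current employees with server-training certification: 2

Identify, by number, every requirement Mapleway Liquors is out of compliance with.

1, 3, 4, 5, 8, 9

1. excise tax filing 195 days ago vs limit 180 → not met
2. security system test 40 days ago vs limit 45 → met
3. age-verification audit 997 days ago vs limit 730 → not met
4. condition 'sells for on-premises consumption' holds; liquor liability coverage $200,000 < $375,000 → not met
5. employees with server-training certification 2 < 4 → not met
6. responsible-vendor training 33 days ago vs limit 45 → met
7. signage compliance review 325 days ago vs limit 365 → met
8. condition 'sells kegs' holds; excise tax bond $1,000 < $5,000 → not met
9. inventory reconciliation 64 days ago vs limit 60 → not met
10. hours-of-sale posting present → met
Not met: 1, 3, 4, 5, 8, 9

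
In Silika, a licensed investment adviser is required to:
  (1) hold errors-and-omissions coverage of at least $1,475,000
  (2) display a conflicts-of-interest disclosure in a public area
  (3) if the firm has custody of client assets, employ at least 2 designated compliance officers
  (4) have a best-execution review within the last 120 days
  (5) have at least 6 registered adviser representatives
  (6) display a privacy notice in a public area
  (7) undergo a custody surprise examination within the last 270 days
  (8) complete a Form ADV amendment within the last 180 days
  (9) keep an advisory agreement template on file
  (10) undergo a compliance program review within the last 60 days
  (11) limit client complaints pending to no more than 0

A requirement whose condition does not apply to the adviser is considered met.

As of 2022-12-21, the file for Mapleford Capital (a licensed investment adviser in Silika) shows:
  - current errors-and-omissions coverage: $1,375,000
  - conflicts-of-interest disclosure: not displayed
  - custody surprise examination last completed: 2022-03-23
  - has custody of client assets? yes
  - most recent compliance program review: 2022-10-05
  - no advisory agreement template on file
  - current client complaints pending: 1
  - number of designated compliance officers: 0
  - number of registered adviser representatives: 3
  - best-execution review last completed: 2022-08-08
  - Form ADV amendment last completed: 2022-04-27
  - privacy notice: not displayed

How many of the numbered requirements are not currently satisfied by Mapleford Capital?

1. errors-and-omissions coverage $1,375,000 < $1,475,000 → not met
2. conflicts-of-interest disclosure absent → not met
3. condition 'has custody of client assets' holds; designated compliance officers 0 < 2 → not met
4. best-execution review 135 days ago vs limit 120 → not met
5. registered adviser representatives 3 < 6 → not met
6. privacy notice absent → not met
7. custody surprise examination 273 days ago vs limit 270 → not met
8. Form ADV amendment 238 days ago vs limit 180 → not met
9. advisory agreement template absent → not met
10. compliance program review 77 days ago vs limit 60 → not met
11. client complaints pending 1 > 0 → not met
Not met: 11 of 11

11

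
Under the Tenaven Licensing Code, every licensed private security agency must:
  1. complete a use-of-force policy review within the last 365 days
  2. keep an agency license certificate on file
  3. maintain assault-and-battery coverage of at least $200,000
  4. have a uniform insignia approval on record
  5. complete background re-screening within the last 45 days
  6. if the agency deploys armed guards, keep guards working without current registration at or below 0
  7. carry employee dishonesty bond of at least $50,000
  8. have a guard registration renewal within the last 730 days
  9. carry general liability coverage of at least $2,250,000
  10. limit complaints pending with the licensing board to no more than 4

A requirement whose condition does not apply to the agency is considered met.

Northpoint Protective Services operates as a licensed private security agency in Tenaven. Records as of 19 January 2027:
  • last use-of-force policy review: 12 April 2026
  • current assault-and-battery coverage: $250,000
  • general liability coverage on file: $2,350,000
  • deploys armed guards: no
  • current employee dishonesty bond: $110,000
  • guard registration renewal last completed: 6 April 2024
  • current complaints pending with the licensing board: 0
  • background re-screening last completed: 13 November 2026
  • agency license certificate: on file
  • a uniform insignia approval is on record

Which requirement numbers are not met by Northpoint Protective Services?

1. use-of-force policy review 282 days ago vs limit 365 → met
2. agency license certificate present → met
3. assault-and-battery coverage $250,000 ≥ $200,000 → met
4. uniform insignia approval present → met
5. background re-screening 67 days ago vs limit 45 → not met
6. condition 'deploys armed guards' does not hold → requirement n/a → met
7. employee dishonesty bond $110,000 ≥ $50,000 → met
8. guard registration renewal 1018 days ago vs limit 730 → not met
9. general liability coverage $2,350,000 ≥ $2,250,000 → met
10. complaints pending with the licensing board 0 ≤ 4 → met
Not met: 5, 8

5, 8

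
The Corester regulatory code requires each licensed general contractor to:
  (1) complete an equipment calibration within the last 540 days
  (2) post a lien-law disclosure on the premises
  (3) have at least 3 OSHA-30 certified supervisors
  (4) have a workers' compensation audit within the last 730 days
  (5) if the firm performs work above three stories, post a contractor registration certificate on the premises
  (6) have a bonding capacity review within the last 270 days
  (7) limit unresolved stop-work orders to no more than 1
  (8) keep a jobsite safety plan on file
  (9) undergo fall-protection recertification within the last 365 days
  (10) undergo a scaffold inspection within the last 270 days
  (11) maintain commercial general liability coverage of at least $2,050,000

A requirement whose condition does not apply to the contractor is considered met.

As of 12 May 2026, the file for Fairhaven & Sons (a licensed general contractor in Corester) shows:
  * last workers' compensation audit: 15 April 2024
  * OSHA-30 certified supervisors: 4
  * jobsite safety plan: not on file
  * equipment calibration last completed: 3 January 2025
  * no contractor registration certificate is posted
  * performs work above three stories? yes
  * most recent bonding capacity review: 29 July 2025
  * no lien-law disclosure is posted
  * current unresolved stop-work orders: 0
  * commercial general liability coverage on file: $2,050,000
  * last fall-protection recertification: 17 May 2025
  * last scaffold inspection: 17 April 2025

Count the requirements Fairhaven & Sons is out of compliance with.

6

1. equipment calibration 494 days ago vs limit 540 → met
2. lien-law disclosure absent → not met
3. OSHA-30 certified supervisors 4 ≥ 3 → met
4. workers' compensation audit 757 days ago vs limit 730 → not met
5. condition 'performs work above three stories' holds; contractor registration certificate absent → not met
6. bonding capacity review 287 days ago vs limit 270 → not met
7. unresolved stop-work orders 0 ≤ 1 → met
8. jobsite safety plan absent → not met
9. fall-protection recertification 360 days ago vs limit 365 → met
10. scaffold inspection 390 days ago vs limit 270 → not met
11. commercial general liability coverage $2,050,000 ≥ $2,050,000 → met
Not met: 6 of 11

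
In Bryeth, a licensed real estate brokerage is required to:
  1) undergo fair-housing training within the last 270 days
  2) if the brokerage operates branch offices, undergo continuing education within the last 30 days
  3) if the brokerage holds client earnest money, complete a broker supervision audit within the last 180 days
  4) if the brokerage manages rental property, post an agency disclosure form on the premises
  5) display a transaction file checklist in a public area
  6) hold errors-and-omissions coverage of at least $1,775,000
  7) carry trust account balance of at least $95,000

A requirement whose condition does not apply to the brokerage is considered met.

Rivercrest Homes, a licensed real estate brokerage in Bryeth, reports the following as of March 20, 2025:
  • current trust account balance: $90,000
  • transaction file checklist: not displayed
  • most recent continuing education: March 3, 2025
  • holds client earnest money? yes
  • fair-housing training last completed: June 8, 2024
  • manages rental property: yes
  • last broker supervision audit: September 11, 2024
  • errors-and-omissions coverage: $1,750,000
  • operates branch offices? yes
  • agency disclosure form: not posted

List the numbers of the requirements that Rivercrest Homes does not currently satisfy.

1, 3, 4, 5, 6, 7

1. fair-housing training 285 days ago vs limit 270 → not met
2. condition 'operates branch offices' holds; continuing education 17 days ago vs limit 30 → met
3. condition 'holds client earnest money' holds; broker supervision audit 190 days ago vs limit 180 → not met
4. condition 'manages rental property' holds; agency disclosure form absent → not met
5. transaction file checklist absent → not met
6. errors-and-omissions coverage $1,750,000 < $1,775,000 → not met
7. trust account balance $90,000 < $95,000 → not met
Not met: 1, 3, 4, 5, 6, 7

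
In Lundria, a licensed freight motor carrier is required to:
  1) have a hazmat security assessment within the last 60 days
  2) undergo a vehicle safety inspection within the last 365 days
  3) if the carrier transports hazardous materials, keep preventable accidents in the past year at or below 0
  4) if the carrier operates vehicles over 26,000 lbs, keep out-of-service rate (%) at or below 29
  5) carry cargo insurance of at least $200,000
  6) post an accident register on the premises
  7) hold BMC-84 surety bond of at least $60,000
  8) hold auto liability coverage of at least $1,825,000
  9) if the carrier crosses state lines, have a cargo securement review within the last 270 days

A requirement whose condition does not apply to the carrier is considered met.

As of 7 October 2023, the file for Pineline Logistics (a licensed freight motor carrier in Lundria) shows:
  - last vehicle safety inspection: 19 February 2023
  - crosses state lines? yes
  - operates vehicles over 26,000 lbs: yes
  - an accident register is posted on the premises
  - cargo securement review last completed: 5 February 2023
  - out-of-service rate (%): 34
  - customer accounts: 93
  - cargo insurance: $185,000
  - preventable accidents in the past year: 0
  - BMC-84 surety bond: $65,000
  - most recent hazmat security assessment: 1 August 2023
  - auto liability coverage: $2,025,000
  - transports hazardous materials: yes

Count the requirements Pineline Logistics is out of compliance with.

3

1. hazmat security assessment 67 days ago vs limit 60 → not met
2. vehicle safety inspection 230 days ago vs limit 365 → met
3. condition 'transports hazardous materials' holds; preventable accidents in the past year 0 ≤ 0 → met
4. condition 'operates vehicles over 26,000 lbs' holds; out-of-service rate (%) 34 > 29 → not met
5. cargo insurance $185,000 < $200,000 → not met
6. accident register present → met
7. BMC-84 surety bond $65,000 ≥ $60,000 → met
8. auto liability coverage $2,025,000 ≥ $1,825,000 → met
9. condition 'crosses state lines' holds; cargo securement review 244 days ago vs limit 270 → met
Not met: 3 of 9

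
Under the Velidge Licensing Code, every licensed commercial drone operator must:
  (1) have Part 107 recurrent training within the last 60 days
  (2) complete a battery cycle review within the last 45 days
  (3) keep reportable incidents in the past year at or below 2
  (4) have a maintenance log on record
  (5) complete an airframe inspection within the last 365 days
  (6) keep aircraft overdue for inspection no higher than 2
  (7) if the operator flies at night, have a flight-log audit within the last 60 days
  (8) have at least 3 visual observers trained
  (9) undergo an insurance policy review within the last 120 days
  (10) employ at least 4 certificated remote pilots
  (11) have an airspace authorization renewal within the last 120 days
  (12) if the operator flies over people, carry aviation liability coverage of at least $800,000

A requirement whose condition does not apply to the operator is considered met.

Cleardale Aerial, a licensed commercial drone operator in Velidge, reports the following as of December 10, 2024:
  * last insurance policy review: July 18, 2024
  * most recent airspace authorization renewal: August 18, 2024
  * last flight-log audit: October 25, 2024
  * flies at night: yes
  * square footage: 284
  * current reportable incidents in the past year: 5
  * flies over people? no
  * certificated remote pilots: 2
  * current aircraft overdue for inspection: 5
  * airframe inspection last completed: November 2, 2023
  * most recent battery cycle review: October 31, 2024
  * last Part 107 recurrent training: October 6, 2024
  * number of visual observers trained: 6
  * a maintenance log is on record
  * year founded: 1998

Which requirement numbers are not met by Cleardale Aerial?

1, 3, 5, 6, 9, 10

1. Part 107 recurrent training 65 days ago vs limit 60 → not met
2. battery cycle review 40 days ago vs limit 45 → met
3. reportable incidents in the past year 5 > 2 → not met
4. maintenance log present → met
5. airframe inspection 404 days ago vs limit 365 → not met
6. aircraft overdue for inspection 5 > 2 → not met
7. condition 'flies at night' holds; flight-log audit 46 days ago vs limit 60 → met
8. visual observers trained 6 ≥ 3 → met
9. insurance policy review 145 days ago vs limit 120 → not met
10. certificated remote pilots 2 < 4 → not met
11. airspace authorization renewal 114 days ago vs limit 120 → met
12. condition 'flies over people' does not hold → requirement n/a → met
Not met: 1, 3, 5, 6, 9, 10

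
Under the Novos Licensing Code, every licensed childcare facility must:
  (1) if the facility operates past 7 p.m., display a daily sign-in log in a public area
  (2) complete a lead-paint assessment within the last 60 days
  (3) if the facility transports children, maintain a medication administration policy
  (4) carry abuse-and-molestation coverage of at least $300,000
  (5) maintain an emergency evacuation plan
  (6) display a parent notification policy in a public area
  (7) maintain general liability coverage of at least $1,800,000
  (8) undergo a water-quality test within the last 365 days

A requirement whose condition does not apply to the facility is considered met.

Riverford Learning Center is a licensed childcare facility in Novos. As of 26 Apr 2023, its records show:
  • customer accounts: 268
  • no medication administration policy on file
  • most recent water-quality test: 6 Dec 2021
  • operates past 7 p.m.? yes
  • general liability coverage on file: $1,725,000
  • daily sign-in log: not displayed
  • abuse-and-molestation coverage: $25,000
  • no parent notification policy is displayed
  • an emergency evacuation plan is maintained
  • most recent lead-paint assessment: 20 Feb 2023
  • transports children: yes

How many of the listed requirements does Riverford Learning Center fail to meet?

7

1. condition 'operates past 7 p.m.' holds; daily sign-in log absent → not met
2. lead-paint assessment 65 days ago vs limit 60 → not met
3. condition 'transports children' holds; medication administration policy absent → not met
4. abuse-and-molestation coverage $25,000 < $300,000 → not met
5. emergency evacuation plan present → met
6. parent notification policy absent → not met
7. general liability coverage $1,725,000 < $1,800,000 → not met
8. water-quality test 506 days ago vs limit 365 → not met
Not met: 7 of 8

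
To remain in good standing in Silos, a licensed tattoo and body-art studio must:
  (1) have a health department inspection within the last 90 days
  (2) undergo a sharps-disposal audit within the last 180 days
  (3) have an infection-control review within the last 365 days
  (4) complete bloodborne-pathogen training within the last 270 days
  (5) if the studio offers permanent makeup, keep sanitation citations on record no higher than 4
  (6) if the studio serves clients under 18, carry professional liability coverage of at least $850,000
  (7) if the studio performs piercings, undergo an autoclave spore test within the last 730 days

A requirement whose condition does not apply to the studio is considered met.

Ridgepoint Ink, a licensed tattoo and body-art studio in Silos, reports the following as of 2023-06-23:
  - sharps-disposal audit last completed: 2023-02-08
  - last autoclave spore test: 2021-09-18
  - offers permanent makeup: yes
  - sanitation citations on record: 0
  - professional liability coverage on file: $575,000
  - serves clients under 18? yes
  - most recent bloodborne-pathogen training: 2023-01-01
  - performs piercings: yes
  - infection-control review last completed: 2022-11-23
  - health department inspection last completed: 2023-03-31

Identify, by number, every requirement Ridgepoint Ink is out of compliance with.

1. health department inspection 84 days ago vs limit 90 → met
2. sharps-disposal audit 135 days ago vs limit 180 → met
3. infection-control review 212 days ago vs limit 365 → met
4. bloodborne-pathogen training 173 days ago vs limit 270 → met
5. condition 'offers permanent makeup' holds; sanitation citations on record 0 ≤ 4 → met
6. condition 'serves clients under 18' holds; professional liability coverage $575,000 < $850,000 → not met
7. condition 'performs piercings' holds; autoclave spore test 643 days ago vs limit 730 → met
Not met: 6

6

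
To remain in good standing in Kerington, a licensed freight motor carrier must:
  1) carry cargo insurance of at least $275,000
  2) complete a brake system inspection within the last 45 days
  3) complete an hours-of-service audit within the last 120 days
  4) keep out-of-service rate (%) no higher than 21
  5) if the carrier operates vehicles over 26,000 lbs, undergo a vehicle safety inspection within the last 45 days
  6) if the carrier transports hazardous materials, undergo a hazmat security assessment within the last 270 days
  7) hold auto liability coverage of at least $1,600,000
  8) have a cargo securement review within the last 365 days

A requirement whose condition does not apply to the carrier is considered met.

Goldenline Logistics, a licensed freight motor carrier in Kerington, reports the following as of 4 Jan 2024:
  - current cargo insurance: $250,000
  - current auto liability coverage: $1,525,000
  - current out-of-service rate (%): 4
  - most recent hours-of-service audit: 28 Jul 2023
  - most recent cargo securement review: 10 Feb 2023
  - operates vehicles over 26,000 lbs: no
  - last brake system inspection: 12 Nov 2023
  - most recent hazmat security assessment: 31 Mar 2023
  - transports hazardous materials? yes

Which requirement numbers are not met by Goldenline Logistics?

1, 2, 3, 6, 7

1. cargo insurance $250,000 < $275,000 → not met
2. brake system inspection 53 days ago vs limit 45 → not met
3. hours-of-service audit 160 days ago vs limit 120 → not met
4. out-of-service rate (%) 4 ≤ 21 → met
5. condition 'operates vehicles over 26,000 lbs' does not hold → requirement n/a → met
6. condition 'transports hazardous materials' holds; hazmat security assessment 279 days ago vs limit 270 → not met
7. auto liability coverage $1,525,000 < $1,600,000 → not met
8. cargo securement review 328 days ago vs limit 365 → met
Not met: 1, 2, 3, 6, 7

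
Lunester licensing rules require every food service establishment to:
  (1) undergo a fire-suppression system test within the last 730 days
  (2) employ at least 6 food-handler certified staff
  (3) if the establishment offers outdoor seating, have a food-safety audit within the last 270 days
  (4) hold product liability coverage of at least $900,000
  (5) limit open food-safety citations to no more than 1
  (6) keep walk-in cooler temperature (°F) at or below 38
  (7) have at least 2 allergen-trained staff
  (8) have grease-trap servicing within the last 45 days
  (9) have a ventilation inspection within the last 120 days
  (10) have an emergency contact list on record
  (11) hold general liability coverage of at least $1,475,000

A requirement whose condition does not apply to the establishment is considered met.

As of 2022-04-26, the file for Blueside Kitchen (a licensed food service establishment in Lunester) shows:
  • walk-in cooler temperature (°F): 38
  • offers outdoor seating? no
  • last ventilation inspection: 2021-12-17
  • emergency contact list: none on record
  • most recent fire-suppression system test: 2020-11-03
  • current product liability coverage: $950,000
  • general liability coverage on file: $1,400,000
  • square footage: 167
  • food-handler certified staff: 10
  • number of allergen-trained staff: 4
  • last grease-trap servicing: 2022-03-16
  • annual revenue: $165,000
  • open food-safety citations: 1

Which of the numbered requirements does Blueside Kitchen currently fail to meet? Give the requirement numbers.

1. fire-suppression system test 539 days ago vs limit 730 → met
2. food-handler certified staff 10 ≥ 6 → met
3. condition 'offers outdoor seating' does not hold → requirement n/a → met
4. product liability coverage $950,000 ≥ $900,000 → met
5. open food-safety citations 1 ≤ 1 → met
6. walk-in cooler temperature (°F) 38 ≤ 38 → met
7. allergen-trained staff 4 ≥ 2 → met
8. grease-trap servicing 41 days ago vs limit 45 → met
9. ventilation inspection 130 days ago vs limit 120 → not met
10. emergency contact list absent → not met
11. general liability coverage $1,400,000 < $1,475,000 → not met
Not met: 9, 10, 11

9, 10, 11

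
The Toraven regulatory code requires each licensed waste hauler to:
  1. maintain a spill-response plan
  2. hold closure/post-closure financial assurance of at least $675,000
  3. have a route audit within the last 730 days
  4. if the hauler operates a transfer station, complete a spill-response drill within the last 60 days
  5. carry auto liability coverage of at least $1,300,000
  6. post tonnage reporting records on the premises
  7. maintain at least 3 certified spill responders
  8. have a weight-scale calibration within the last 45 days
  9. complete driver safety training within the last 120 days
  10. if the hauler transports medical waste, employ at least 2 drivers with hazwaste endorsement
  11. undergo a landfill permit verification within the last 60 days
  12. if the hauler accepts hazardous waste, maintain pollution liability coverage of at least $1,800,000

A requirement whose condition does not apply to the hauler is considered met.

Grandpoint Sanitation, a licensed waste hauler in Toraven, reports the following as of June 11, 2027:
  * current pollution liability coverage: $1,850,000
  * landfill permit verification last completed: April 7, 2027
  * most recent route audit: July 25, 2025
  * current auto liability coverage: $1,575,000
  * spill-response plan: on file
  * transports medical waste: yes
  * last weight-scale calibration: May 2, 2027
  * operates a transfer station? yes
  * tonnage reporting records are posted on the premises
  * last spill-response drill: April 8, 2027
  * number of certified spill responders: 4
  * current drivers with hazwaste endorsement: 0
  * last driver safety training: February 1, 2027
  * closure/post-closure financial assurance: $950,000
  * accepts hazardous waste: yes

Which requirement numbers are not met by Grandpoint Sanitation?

4, 9, 10, 11

1. spill-response plan present → met
2. closure/post-closure financial assurance $950,000 ≥ $675,000 → met
3. route audit 686 days ago vs limit 730 → met
4. condition 'operates a transfer station' holds; spill-response drill 64 days ago vs limit 60 → not met
5. auto liability coverage $1,575,000 ≥ $1,300,000 → met
6. tonnage reporting records present → met
7. certified spill responders 4 ≥ 3 → met
8. weight-scale calibration 40 days ago vs limit 45 → met
9. driver safety training 130 days ago vs limit 120 → not met
10. condition 'transports medical waste' holds; drivers with hazwaste endorsement 0 < 2 → not met
11. landfill permit verification 65 days ago vs limit 60 → not met
12. condition 'accepts hazardous waste' holds; pollution liability coverage $1,850,000 ≥ $1,800,000 → met
Not met: 4, 9, 10, 11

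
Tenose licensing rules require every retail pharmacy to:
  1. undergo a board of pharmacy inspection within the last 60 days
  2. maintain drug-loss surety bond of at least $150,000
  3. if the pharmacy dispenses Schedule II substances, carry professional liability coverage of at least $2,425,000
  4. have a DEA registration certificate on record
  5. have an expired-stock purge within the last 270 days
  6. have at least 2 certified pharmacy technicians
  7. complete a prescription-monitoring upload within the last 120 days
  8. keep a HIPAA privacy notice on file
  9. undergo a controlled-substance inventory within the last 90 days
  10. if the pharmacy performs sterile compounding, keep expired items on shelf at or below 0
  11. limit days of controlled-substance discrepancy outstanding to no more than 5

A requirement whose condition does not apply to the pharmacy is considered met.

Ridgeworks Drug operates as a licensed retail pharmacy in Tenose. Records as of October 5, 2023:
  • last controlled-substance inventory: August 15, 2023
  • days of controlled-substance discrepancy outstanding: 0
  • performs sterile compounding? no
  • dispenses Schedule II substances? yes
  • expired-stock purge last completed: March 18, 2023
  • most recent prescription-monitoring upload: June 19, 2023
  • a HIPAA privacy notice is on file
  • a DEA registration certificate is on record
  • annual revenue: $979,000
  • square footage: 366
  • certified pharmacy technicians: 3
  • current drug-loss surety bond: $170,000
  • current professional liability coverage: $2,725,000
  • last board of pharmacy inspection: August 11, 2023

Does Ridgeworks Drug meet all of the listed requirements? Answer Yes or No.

1. board of pharmacy inspection 55 days ago vs limit 60 → met
2. drug-loss surety bond $170,000 ≥ $150,000 → met
3. condition 'dispenses Schedule II substances' holds; professional liability coverage $2,725,000 ≥ $2,425,000 → met
4. DEA registration certificate present → met
5. expired-stock purge 201 days ago vs limit 270 → met
6. certified pharmacy technicians 3 ≥ 2 → met
7. prescription-monitoring upload 108 days ago vs limit 120 → met
8. HIPAA privacy notice present → met
9. controlled-substance inventory 51 days ago vs limit 90 → met
10. condition 'performs sterile compounding' does not hold → requirement n/a → met
11. days of controlled-substance discrepancy outstanding 0 ≤ 5 → met
All met.

Yes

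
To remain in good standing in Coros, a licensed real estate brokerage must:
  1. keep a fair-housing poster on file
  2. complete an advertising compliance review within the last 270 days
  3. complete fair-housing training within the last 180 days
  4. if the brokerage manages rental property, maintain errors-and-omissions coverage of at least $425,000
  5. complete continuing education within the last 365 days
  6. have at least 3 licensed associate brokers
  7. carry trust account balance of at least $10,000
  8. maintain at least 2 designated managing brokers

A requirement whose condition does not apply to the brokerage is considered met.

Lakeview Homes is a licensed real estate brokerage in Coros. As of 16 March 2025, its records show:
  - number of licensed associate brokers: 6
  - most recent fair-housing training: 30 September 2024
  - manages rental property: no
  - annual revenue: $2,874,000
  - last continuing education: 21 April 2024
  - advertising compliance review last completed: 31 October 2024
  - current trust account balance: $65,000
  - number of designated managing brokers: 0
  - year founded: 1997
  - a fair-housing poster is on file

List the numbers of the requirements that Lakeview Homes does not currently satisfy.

8

1. fair-housing poster present → met
2. advertising compliance review 136 days ago vs limit 270 → met
3. fair-housing training 167 days ago vs limit 180 → met
4. condition 'manages rental property' does not hold → requirement n/a → met
5. continuing education 329 days ago vs limit 365 → met
6. licensed associate brokers 6 ≥ 3 → met
7. trust account balance $65,000 ≥ $10,000 → met
8. designated managing brokers 0 < 2 → not met
Not met: 8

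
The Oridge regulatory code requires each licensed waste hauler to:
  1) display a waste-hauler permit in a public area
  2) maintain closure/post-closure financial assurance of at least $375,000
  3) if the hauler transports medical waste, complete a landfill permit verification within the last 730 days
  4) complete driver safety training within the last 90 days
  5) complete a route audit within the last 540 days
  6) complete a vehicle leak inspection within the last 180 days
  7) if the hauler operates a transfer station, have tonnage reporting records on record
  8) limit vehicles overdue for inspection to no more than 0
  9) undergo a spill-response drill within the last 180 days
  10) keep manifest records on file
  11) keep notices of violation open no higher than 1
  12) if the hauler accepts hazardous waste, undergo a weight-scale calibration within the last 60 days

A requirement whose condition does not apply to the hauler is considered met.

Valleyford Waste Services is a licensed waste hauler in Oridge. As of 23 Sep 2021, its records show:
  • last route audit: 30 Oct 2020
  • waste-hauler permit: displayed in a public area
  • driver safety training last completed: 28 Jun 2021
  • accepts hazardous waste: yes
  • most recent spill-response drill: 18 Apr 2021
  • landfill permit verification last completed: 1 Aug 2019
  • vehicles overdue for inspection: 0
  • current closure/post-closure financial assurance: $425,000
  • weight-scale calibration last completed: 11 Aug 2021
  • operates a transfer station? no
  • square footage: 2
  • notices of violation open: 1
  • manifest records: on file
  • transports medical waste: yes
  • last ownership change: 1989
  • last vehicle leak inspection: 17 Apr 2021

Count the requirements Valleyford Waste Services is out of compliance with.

1

1. waste-hauler permit present → met
2. closure/post-closure financial assurance $425,000 ≥ $375,000 → met
3. condition 'transports medical waste' holds; landfill permit verification 784 days ago vs limit 730 → not met
4. driver safety training 87 days ago vs limit 90 → met
5. route audit 328 days ago vs limit 540 → met
6. vehicle leak inspection 159 days ago vs limit 180 → met
7. condition 'operates a transfer station' does not hold → requirement n/a → met
8. vehicles overdue for inspection 0 ≤ 0 → met
9. spill-response drill 158 days ago vs limit 180 → met
10. manifest records present → met
11. notices of violation open 1 ≤ 1 → met
12. condition 'accepts hazardous waste' holds; weight-scale calibration 43 days ago vs limit 60 → met
Not met: 1 of 12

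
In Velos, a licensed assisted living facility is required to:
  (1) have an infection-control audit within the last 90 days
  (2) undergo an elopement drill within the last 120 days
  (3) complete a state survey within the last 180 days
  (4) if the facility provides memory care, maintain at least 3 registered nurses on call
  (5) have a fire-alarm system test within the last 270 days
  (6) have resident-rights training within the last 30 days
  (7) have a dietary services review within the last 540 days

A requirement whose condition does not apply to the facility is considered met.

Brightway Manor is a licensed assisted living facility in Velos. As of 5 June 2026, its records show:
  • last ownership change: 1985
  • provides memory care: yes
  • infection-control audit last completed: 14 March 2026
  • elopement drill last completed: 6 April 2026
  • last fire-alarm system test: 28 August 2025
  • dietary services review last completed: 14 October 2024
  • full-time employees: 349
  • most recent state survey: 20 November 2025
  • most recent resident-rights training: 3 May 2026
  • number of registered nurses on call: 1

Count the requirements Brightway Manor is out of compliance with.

5

1. infection-control audit 83 days ago vs limit 90 → met
2. elopement drill 60 days ago vs limit 120 → met
3. state survey 197 days ago vs limit 180 → not met
4. condition 'provides memory care' holds; registered nurses on call 1 < 3 → not met
5. fire-alarm system test 281 days ago vs limit 270 → not met
6. resident-rights training 33 days ago vs limit 30 → not met
7. dietary services review 599 days ago vs limit 540 → not met
Not met: 5 of 7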